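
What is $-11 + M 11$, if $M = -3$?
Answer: $-44$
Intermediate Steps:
$-11 + M 11 = -11 - 33 = -44$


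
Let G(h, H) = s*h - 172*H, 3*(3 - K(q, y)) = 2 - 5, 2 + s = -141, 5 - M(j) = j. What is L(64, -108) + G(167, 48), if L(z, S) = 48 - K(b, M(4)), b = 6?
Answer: -32093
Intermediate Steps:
M(j) = 5 - j
s = -143 (s = -2 - 141 = -143)
K(q, y) = 4 (K(q, y) = 3 - (2 - 5)/3 = 3 - ⅓*(-3) = 3 + 1 = 4)
L(z, S) = 44 (L(z, S) = 48 - 1*4 = 48 - 4 = 44)
G(h, H) = -172*H - 143*h (G(h, H) = -143*h - 172*H = -172*H - 143*h)
L(64, -108) + G(167, 48) = 44 + (-172*48 - 143*167) = 44 + (-8256 - 23881) = 44 - 32137 = -32093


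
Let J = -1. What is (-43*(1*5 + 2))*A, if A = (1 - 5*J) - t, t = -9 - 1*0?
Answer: -4515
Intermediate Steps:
t = -9 (t = -9 + 0 = -9)
A = 15 (A = (1 - 5*(-1)) - 1*(-9) = (1 + 5) + 9 = 6 + 9 = 15)
(-43*(1*5 + 2))*A = -43*(1*5 + 2)*15 = -43*(5 + 2)*15 = -43*7*15 = -301*15 = -4515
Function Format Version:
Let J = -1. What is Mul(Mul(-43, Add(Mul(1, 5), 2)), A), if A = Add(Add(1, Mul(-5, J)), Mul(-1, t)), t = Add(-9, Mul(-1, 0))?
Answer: -4515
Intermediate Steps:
t = -9 (t = Add(-9, 0) = -9)
A = 15 (A = Add(Add(1, Mul(-5, -1)), Mul(-1, -9)) = Add(Add(1, 5), 9) = Add(6, 9) = 15)
Mul(Mul(-43, Add(Mul(1, 5), 2)), A) = Mul(Mul(-43, Add(Mul(1, 5), 2)), 15) = Mul(Mul(-43, Add(5, 2)), 15) = Mul(Mul(-43, 7), 15) = Mul(-301, 15) = -4515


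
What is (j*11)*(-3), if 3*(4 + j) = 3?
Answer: 99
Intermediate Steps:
j = -3 (j = -4 + (⅓)*3 = -4 + 1 = -3)
(j*11)*(-3) = -3*11*(-3) = -33*(-3) = 99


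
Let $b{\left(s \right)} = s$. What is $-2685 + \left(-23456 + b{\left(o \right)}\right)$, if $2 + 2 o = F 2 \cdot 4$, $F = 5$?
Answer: $-26122$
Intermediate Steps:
$o = 19$ ($o = -1 + \frac{5 \cdot 2 \cdot 4}{2} = -1 + \frac{10 \cdot 4}{2} = -1 + \frac{1}{2} \cdot 40 = -1 + 20 = 19$)
$-2685 + \left(-23456 + b{\left(o \right)}\right) = -2685 + \left(-23456 + 19\right) = -2685 - 23437 = -26122$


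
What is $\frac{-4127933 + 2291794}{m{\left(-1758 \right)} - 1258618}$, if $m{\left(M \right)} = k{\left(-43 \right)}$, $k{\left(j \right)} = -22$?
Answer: $\frac{1836139}{1258640} \approx 1.4588$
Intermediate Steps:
$m{\left(M \right)} = -22$
$\frac{-4127933 + 2291794}{m{\left(-1758 \right)} - 1258618} = \frac{-4127933 + 2291794}{-22 - 1258618} = - \frac{1836139}{-1258640} = \left(-1836139\right) \left(- \frac{1}{1258640}\right) = \frac{1836139}{1258640}$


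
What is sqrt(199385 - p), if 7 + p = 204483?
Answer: I*sqrt(5091) ≈ 71.351*I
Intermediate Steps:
p = 204476 (p = -7 + 204483 = 204476)
sqrt(199385 - p) = sqrt(199385 - 1*204476) = sqrt(199385 - 204476) = sqrt(-5091) = I*sqrt(5091)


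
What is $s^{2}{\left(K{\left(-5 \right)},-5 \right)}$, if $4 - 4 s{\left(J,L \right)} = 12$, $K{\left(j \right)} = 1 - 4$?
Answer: $4$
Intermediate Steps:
$K{\left(j \right)} = -3$
$s{\left(J,L \right)} = -2$ ($s{\left(J,L \right)} = 1 - 3 = -2$)
$s^{2}{\left(K{\left(-5 \right)},-5 \right)} = \left(-2\right)^{2} = 4$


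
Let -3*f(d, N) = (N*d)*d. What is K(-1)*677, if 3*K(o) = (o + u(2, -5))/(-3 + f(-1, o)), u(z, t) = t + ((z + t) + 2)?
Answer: 4739/8 ≈ 592.38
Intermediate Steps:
f(d, N) = -N*d**2/3 (f(d, N) = -N*d*d/3 = -N*d**2/3)
u(z, t) = 2 + z + 2*t (u(z, t) = t + ((t + z) + 2) = t + (2 + t + z) = 2 + z + 2*t)
K(o) = (-6 + o)/(3*(-3 - o/3)) (K(o) = ((o + (2 + 2 + 2*(-5)))/(-3 - 1/3*o*(-1)**2))/3 = ((o + (2 + 2 - 10))/(-3 - 1/3*o*1))/3 = ((o - 6)/(-3 - o/3))/3 = ((-6 + o)/(-3 - o/3))/3 = (-6 + o)/(3*(-3 - o/3)))
K(-1)*677 = ((6 - 1*(-1))/(9 - 1))*677 = ((6 + 1)/8)*677 = ((1/8)*7)*677 = (7/8)*677 = 4739/8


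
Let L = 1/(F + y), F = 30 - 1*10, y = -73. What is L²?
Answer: 1/2809 ≈ 0.00035600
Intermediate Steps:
F = 20 (F = 30 - 10 = 20)
L = -1/53 (L = 1/(20 - 73) = 1/(-53) = -1/53 ≈ -0.018868)
L² = (-1/53)² = 1/2809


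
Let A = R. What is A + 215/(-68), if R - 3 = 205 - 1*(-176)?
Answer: 25897/68 ≈ 380.84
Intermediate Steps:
R = 384 (R = 3 + (205 - 1*(-176)) = 3 + (205 + 176) = 3 + 381 = 384)
A = 384
A + 215/(-68) = 384 + 215/(-68) = 384 + 215*(-1/68) = 384 - 215/68 = 25897/68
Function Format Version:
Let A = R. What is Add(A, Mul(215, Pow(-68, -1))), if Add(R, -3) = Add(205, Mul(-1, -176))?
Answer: Rational(25897, 68) ≈ 380.84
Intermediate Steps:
R = 384 (R = Add(3, Add(205, Mul(-1, -176))) = Add(3, Add(205, 176)) = Add(3, 381) = 384)
A = 384
Add(A, Mul(215, Pow(-68, -1))) = Add(384, Mul(215, Pow(-68, -1))) = Add(384, Mul(215, Rational(-1, 68))) = Add(384, Rational(-215, 68)) = Rational(25897, 68)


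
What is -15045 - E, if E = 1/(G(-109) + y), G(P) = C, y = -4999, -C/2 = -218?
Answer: -68650334/4563 ≈ -15045.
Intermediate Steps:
C = 436 (C = -2*(-218) = 436)
G(P) = 436
E = -1/4563 (E = 1/(436 - 4999) = 1/(-4563) = -1/4563 ≈ -0.00021915)
-15045 - E = -15045 - 1*(-1/4563) = -15045 + 1/4563 = -68650334/4563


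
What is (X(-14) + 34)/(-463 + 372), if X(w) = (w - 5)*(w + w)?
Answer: -566/91 ≈ -6.2198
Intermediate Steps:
X(w) = 2*w*(-5 + w) (X(w) = (-5 + w)*(2*w) = 2*w*(-5 + w))
(X(-14) + 34)/(-463 + 372) = (2*(-14)*(-5 - 14) + 34)/(-463 + 372) = (2*(-14)*(-19) + 34)/(-91) = (532 + 34)*(-1/91) = 566*(-1/91) = -566/91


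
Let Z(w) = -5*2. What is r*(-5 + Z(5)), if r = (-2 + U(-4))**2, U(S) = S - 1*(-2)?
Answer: -240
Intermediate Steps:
U(S) = 2 + S (U(S) = S + 2 = 2 + S)
r = 16 (r = (-2 + (2 - 4))**2 = (-2 - 2)**2 = (-4)**2 = 16)
Z(w) = -10 (Z(w) = -1*10 = -10)
r*(-5 + Z(5)) = 16*(-5 - 10) = 16*(-15) = -240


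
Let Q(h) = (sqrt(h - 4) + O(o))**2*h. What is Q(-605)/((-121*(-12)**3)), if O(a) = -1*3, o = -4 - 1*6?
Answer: 125/72 + 5*I*sqrt(609)/288 ≈ 1.7361 + 0.42844*I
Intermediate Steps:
o = -10 (o = -4 - 6 = -10)
O(a) = -3
Q(h) = h*(-3 + sqrt(-4 + h))**2 (Q(h) = (sqrt(h - 4) - 3)**2*h = (sqrt(-4 + h) - 3)**2*h = (-3 + sqrt(-4 + h))**2*h = h*(-3 + sqrt(-4 + h))**2)
Q(-605)/((-121*(-12)**3)) = (-605*(-3 + sqrt(-4 - 605))**2)/((-121*(-12)**3)) = (-605*(-3 + sqrt(-609))**2)/((-121*(-1728))) = -605*(-3 + I*sqrt(609))**2/209088 = -605*(-3 + I*sqrt(609))**2*(1/209088) = -5*(-3 + I*sqrt(609))**2/1728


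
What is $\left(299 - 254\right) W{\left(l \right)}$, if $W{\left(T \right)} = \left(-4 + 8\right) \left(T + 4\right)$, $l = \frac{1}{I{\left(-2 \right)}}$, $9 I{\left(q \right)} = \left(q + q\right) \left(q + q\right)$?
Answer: $\frac{3285}{4} \approx 821.25$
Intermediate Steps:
$I{\left(q \right)} = \frac{4 q^{2}}{9}$ ($I{\left(q \right)} = \frac{\left(q + q\right) \left(q + q\right)}{9} = \frac{2 q 2 q}{9} = \frac{4 q^{2}}{9}$)
$l = \frac{9}{16}$ ($l = \frac{1}{\frac{4}{9} \left(-2\right)^{2}} = \frac{1}{\frac{4}{9} \cdot 4} = \frac{1}{\frac{16}{9}} = \frac{9}{16} \approx 0.5625$)
$W{\left(T \right)} = 16 + 4 T$ ($W{\left(T \right)} = 4 \left(4 + T\right) = 16 + 4 T$)
$\left(299 - 254\right) W{\left(l \right)} = \left(299 - 254\right) \left(16 + 4 \cdot \frac{9}{16}\right) = 45 \left(16 + \frac{9}{4}\right) = 45 \cdot \frac{73}{4} = \frac{3285}{4}$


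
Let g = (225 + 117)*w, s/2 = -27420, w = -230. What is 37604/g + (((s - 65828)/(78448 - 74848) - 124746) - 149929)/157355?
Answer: -45876249193/20629240500 ≈ -2.2238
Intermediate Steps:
s = -54840 (s = 2*(-27420) = -54840)
g = -78660 (g = (225 + 117)*(-230) = 342*(-230) = -78660)
37604/g + (((s - 65828)/(78448 - 74848) - 124746) - 149929)/157355 = 37604/(-78660) + (((-54840 - 65828)/(78448 - 74848) - 124746) - 149929)/157355 = 37604*(-1/78660) + ((-120668/3600 - 124746) - 149929)*(1/157355) = -9401/19665 + ((-120668*1/3600 - 124746) - 149929)*(1/157355) = -9401/19665 + ((-30167/900 - 124746) - 149929)*(1/157355) = -9401/19665 + (-112301567/900 - 149929)*(1/157355) = -9401/19665 - 247237667/900*1/157355 = -9401/19665 - 247237667/141619500 = -45876249193/20629240500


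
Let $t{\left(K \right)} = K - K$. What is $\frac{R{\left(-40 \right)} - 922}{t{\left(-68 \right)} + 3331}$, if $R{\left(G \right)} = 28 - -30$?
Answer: $- \frac{864}{3331} \approx -0.25938$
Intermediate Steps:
$t{\left(K \right)} = 0$
$R{\left(G \right)} = 58$ ($R{\left(G \right)} = 28 + 30 = 58$)
$\frac{R{\left(-40 \right)} - 922}{t{\left(-68 \right)} + 3331} = \frac{58 - 922}{0 + 3331} = - \frac{864}{3331}$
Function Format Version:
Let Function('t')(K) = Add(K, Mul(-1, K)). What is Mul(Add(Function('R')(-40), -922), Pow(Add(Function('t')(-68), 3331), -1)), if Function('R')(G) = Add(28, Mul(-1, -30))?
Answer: Rational(-864, 3331) ≈ -0.25938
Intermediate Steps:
Function('t')(K) = 0
Function('R')(G) = 58 (Function('R')(G) = Add(28, 30) = 58)
Mul(Add(Function('R')(-40), -922), Pow(Add(Function('t')(-68), 3331), -1)) = Mul(Add(58, -922), Pow(Add(0, 3331), -1)) = Mul(-864, Pow(3331, -1)) = Mul(-864, Rational(1, 3331)) = Rational(-864, 3331)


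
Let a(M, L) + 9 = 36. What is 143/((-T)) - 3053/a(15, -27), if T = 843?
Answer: -859180/7587 ≈ -113.24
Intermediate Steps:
a(M, L) = 27 (a(M, L) = -9 + 36 = 27)
143/((-T)) - 3053/a(15, -27) = 143/((-1*843)) - 3053/27 = 143/(-843) - 3053*1/27 = 143*(-1/843) - 3053/27 = -143/843 - 3053/27 = -859180/7587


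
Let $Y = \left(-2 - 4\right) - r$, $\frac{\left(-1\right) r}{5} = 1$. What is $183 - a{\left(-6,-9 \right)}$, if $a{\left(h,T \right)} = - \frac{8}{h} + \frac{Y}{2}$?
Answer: $\frac{1093}{6} \approx 182.17$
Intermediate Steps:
$r = -5$ ($r = \left(-5\right) 1 = -5$)
$Y = -1$ ($Y = \left(-2 - 4\right) - -5 = -6 + 5 = -1$)
$a{\left(h,T \right)} = - \frac{1}{2} - \frac{8}{h}$ ($a{\left(h,T \right)} = - \frac{8}{h} - \frac{1}{2} = - \frac{1}{2} - \frac{8}{h}$)
$183 - a{\left(-6,-9 \right)} = 183 - \frac{-16 - -6}{2 \left(-6\right)} = 183 - \frac{1}{2} \left(- \frac{1}{6}\right) \left(-16 + 6\right) = 183 - \frac{1}{2} \left(- \frac{1}{6}\right) \left(-10\right) = 183 - \frac{5}{6} = \frac{1093}{6}$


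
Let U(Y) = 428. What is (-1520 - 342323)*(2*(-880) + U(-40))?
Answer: 457998876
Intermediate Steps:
(-1520 - 342323)*(2*(-880) + U(-40)) = (-1520 - 342323)*(2*(-880) + 428) = -343843*(-1760 + 428) = -343843*(-1332) = 457998876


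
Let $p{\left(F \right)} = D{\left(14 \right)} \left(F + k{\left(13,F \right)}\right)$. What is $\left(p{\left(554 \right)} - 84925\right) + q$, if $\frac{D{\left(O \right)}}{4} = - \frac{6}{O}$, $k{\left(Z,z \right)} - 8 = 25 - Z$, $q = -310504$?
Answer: $-396413$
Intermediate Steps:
$k{\left(Z,z \right)} = 33 - Z$ ($k{\left(Z,z \right)} = 8 - \left(-25 + Z\right) = 33 - Z$)
$D{\left(O \right)} = - \frac{24}{O}$ ($D{\left(O \right)} = 4 \left(- \frac{6}{O}\right) = - \frac{24}{O}$)
$p{\left(F \right)} = - \frac{240}{7} - \frac{12 F}{7}$ ($p{\left(F \right)} = - \frac{24}{14} \left(F + \left(33 - 13\right)\right) = \left(-24\right) \frac{1}{14} \left(F + \left(33 - 13\right)\right) = - \frac{12 \left(F + 20\right)}{7} = - \frac{12 \left(20 + F\right)}{7} = - \frac{240}{7} - \frac{12 F}{7}$)
$\left(p{\left(554 \right)} - 84925\right) + q = \left(\left(- \frac{240}{7} - \frac{6648}{7}\right) - 84925\right) - 310504 = \left(-984 - 84925\right) - 310504 = -85909 - 310504 = -396413$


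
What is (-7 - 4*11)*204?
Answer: -10404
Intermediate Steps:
(-7 - 4*11)*204 = (-7 - 44)*204 = -51*204 = -10404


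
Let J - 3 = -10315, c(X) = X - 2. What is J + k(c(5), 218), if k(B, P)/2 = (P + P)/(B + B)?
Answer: -30500/3 ≈ -10167.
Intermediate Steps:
c(X) = -2 + X
k(B, P) = 2*P/B (k(B, P) = 2*((P + P)/(B + B)) = 2*((2*P)/((2*B))) = 2*((2*P)*(1/(2*B))) = 2*(P/B) = 2*P/B)
J = -10312 (J = 3 - 10315 = -10312)
J + k(c(5), 218) = -10312 + 2*218/(-2 + 5) = -10312 + 2*218/3 = -10312 + 2*218*(1/3) = -10312 + 436/3 = -30500/3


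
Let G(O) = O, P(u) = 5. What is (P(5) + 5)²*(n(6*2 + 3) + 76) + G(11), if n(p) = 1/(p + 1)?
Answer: 30469/4 ≈ 7617.3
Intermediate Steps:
n(p) = 1/(1 + p)
(P(5) + 5)²*(n(6*2 + 3) + 76) + G(11) = (5 + 5)²*(1/(1 + (6*2 + 3)) + 76) + 11 = 10²*(1/(1 + (12 + 3)) + 76) + 11 = 100*(1/(1 + 15) + 76) + 11 = 100*(1/16 + 76) + 11 = 100*(1217/16) + 11 = 30425/4 + 11 = 30469/4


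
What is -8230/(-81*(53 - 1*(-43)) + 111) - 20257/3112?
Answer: -25931629/4770696 ≈ -5.4356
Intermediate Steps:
-8230/(-81*(53 - 1*(-43)) + 111) - 20257/3112 = -8230/(-81*(53 + 43) + 111) - 20257*1/3112 = -8230/(-81*96 + 111) - 20257/3112 = -8230/(-7776 + 111) - 20257/3112 = -8230/(-7665) - 20257/3112 = -8230*(-1/7665) - 20257/3112 = 1646/1533 - 20257/3112 = -25931629/4770696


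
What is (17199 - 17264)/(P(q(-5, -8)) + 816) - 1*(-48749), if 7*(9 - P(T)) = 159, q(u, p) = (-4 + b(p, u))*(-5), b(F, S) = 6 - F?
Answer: 21059533/432 ≈ 48749.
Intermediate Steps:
q(u, p) = -10 + 5*p (q(u, p) = (-4 + (6 - p))*(-5) = (2 - p)*(-5) = -10 + 5*p)
P(T) = -96/7 (P(T) = 9 - 1/7*159 = 9 - 159/7 = -96/7)
(17199 - 17264)/(P(q(-5, -8)) + 816) - 1*(-48749) = (17199 - 17264)/(-96/7 + 816) - 1*(-48749) = -65/5616/7 + 48749 = -65*7/5616 + 48749 = -35/432 + 48749 = 21059533/432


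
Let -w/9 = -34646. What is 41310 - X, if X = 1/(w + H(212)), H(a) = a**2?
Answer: 14737672979/356758 ≈ 41310.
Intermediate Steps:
w = 311814 (w = -9*(-34646) = 311814)
X = 1/356758 (X = 1/(311814 + 212**2) = 1/(311814 + 44944) = 1/356758 ≈ 2.8030e-6)
41310 - X = 41310 - 1*1/356758 = 41310 - 1/356758 = 14737672979/356758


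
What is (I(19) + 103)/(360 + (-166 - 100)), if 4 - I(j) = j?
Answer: 44/47 ≈ 0.93617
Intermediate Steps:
I(j) = 4 - j
(I(19) + 103)/(360 + (-166 - 100)) = ((4 - 1*19) + 103)/(360 + (-166 - 100)) = ((4 - 19) + 103)/(360 - 266) = (-15 + 103)/94 = 88*(1/94) = 44/47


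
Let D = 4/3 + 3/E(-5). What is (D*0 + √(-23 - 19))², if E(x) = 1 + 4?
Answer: -42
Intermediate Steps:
E(x) = 5
D = 29/15 (D = 4/3 + 3/5 = 4*(⅓) + 3*(⅕) = 4/3 + ⅗ = 29/15 ≈ 1.9333)
(D*0 + √(-23 - 19))² = ((29/15)*0 + √(-23 - 19))² = (0 + √(-42))² = (0 + I*√42)² = (I*√42)² = -42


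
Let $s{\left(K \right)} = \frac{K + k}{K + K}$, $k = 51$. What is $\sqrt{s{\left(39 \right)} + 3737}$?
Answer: $\frac{2 \sqrt{157937}}{13} \approx 61.14$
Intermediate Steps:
$s{\left(K \right)} = \frac{51 + K}{2 K}$ ($s{\left(K \right)} = \frac{K + 51}{K + K} = \frac{51 + K}{2 K}$)
$\sqrt{s{\left(39 \right)} + 3737} = \sqrt{\frac{51 + 39}{2 \cdot 39} + 3737} = \sqrt{\frac{1}{2} \cdot \frac{1}{39} \cdot 90 + 3737} = \sqrt{\frac{15}{13} + 3737} = \sqrt{\frac{48596}{13}} = \frac{2 \sqrt{157937}}{13}$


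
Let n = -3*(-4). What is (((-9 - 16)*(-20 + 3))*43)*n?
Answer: 219300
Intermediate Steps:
n = 12
(((-9 - 16)*(-20 + 3))*43)*n = (((-9 - 16)*(-20 + 3))*43)*12 = (-25*(-17)*43)*12 = (425*43)*12 = 18275*12 = 219300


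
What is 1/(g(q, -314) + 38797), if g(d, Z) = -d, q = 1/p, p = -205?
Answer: 205/7953386 ≈ 2.5775e-5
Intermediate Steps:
q = -1/205 (q = 1/(-205) = -1/205 ≈ -0.0048781)
1/(g(q, -314) + 38797) = 1/(-1*(-1/205) + 38797) = 1/(1/205 + 38797) = 1/(7953386/205) = 205/7953386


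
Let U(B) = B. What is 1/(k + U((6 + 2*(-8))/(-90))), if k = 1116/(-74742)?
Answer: 112113/10783 ≈ 10.397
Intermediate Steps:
k = -186/12457 (k = 1116*(-1/74742) = -186/12457 ≈ -0.014931)
1/(k + U((6 + 2*(-8))/(-90))) = 1/(-186/12457 + (6 + 2*(-8))/(-90)) = 1/(-186/12457 + (6 - 16)*(-1/90)) = 1/(-186/12457 - 10*(-1/90)) = 1/(-186/12457 + ⅑) = 1/(10783/112113) = 112113/10783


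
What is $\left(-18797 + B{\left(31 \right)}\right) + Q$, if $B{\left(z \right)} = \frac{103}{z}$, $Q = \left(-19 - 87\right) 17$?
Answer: $- \frac{638466}{31} \approx -20596.0$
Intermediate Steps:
$Q = -1802$ ($Q = \left(-106\right) 17 = -1802$)
$\left(-18797 + B{\left(31 \right)}\right) + Q = \left(-18797 + \frac{103}{31}\right) - 1802 = - \frac{582604}{31} - 1802 = - \frac{638466}{31}$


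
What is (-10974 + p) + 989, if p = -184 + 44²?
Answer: -8233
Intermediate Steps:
p = 1752 (p = -184 + 1936 = 1752)
(-10974 + p) + 989 = (-10974 + 1752) + 989 = -9222 + 989 = -8233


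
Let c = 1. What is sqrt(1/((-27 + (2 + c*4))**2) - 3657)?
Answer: 8*I*sqrt(25199)/21 ≈ 60.473*I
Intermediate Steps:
sqrt(1/((-27 + (2 + c*4))**2) - 3657) = sqrt(1/((-27 + (2 + 1*4))**2) - 3657) = sqrt(1/((-27 + (2 + 4))**2) - 3657) = sqrt(1/((-27 + 6)**2) - 3657) = sqrt(1/((-21)**2) - 3657) = sqrt(1/441 - 3657) = sqrt(-1612736/441) = 8*I*sqrt(25199)/21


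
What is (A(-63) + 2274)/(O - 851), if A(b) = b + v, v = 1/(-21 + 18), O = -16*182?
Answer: -6632/11289 ≈ -0.58747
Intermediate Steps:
O = -2912
v = -1/3 (v = 1/(-3) = -1/3 ≈ -0.33333)
A(b) = -1/3 + b (A(b) = b - 1/3 = -1/3 + b)
(A(-63) + 2274)/(O - 851) = ((-1/3 - 63) + 2274)/(-2912 - 851) = (-190/3 + 2274)/(-3763) = (6632/3)*(-1/3763) = -6632/11289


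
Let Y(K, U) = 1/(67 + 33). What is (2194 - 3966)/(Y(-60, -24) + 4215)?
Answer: -177200/421501 ≈ -0.42040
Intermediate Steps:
Y(K, U) = 1/100
(2194 - 3966)/(Y(-60, -24) + 4215) = (2194 - 3966)/(1/100 + 4215) = -1772/421501/100 = -1772*100/421501 = -177200/421501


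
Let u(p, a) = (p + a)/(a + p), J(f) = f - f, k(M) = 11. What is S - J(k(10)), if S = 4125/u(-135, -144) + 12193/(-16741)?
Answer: 69044432/16741 ≈ 4124.3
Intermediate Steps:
J(f) = 0
u(p, a) = 1 (u(p, a) = (a + p)/(a + p) = 1)
S = 69044432/16741 (S = 4125/1 + 12193/(-16741) = 4125*1 + 12193*(-1/16741) = 4125 - 12193/16741 = 69044432/16741 ≈ 4124.3)
S - J(k(10)) = 69044432/16741 - 1*0 = 69044432/16741 + 0 = 69044432/16741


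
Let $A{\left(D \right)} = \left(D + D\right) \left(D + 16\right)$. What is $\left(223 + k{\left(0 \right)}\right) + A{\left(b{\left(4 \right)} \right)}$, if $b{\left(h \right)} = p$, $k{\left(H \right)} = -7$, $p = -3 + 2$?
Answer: $186$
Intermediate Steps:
$p = -1$
$b{\left(h \right)} = -1$
$A{\left(D \right)} = 2 D \left(16 + D\right)$
$\left(223 + k{\left(0 \right)}\right) + A{\left(b{\left(4 \right)} \right)} = \left(223 - 7\right) + 2 \left(-1\right) \left(16 - 1\right) = 216 + 2 \left(-1\right) 15 = 216 - 30 = 186$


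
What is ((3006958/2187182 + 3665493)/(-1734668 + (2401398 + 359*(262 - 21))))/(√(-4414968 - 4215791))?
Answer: -4008551658842*I*√8630759/7109556026844483681 ≈ -0.0016564*I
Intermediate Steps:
((3006958/2187182 + 3665493)/(-1734668 + (2401398 + 359*(262 - 21))))/(√(-4414968 - 4215791)) = ((3006958*(1/2187182) + 3665493)/(-1734668 + (2401398 + 359*241)))/(√(-8630759)) = ((1503479/1093591 + 3665493)/(-1734668 + (2401398 + 86519)))/((I*√8630759)) = (4008551658842/(1093591*(-1734668 + 2487917)))*(-I*√8630759/8630759) = ((4008551658842/1093591)/753249)*(-I*√8630759/8630759) = ((4008551658842/1093591)*(1/753249))*(-I*√8630759/8630759) = 4008551658842*(-I*√8630759/8630759)/823746327159 = -4008551658842*I*√8630759/7109556026844483681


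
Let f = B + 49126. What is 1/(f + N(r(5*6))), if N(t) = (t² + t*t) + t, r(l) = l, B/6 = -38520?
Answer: -1/180164 ≈ -5.5505e-6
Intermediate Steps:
B = -231120 (B = 6*(-38520) = -231120)
N(t) = t + 2*t² (N(t) = (t² + t²) + t = 2*t² + t = t + 2*t²)
f = -181994 (f = -231120 + 49126 = -181994)
1/(f + N(r(5*6))) = 1/(-181994 + (5*6)*(1 + 2*(5*6))) = 1/(-181994 + 30*(1 + 2*30)) = 1/(-181994 + 30*(1 + 60)) = 1/(-181994 + 30*61) = 1/(-181994 + 1830) = 1/(-180164) = -1/180164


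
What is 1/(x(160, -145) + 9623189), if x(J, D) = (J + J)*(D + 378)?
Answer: 1/9697749 ≈ 1.0312e-7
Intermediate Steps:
x(J, D) = 2*J*(378 + D) (x(J, D) = (2*J)*(378 + D) = 2*J*(378 + D))
1/(x(160, -145) + 9623189) = 1/(2*160*(378 - 145) + 9623189) = 1/(2*160*233 + 9623189) = 1/(74560 + 9623189) = 1/9697749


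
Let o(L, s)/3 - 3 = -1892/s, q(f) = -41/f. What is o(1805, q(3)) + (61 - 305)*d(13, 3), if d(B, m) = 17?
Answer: -152671/41 ≈ -3723.7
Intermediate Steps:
o(L, s) = 9 - 5676/s (o(L, s) = 9 + 3*(-1892/s) = 9 - 5676/s)
o(1805, q(3)) + (61 - 305)*d(13, 3) = (9 - 5676/((-41/3))) + (61 - 305)*17 = (9 - 5676/((-41*1/3))) - 244*17 = (9 - 5676/(-41/3)) - 4148 = (9 - 5676*(-3/41)) - 4148 = (9 + 17028/41) - 4148 = 17397/41 - 4148 = -152671/41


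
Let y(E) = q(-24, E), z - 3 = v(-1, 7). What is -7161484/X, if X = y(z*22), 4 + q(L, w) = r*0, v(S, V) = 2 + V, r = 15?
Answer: 1790371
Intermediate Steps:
q(L, w) = -4 (q(L, w) = -4 + 15*0 = -4 + 0 = -4)
z = 12 (z = 3 + (2 + 7) = 3 + 9 = 12)
y(E) = -4
X = -4
-7161484/X = -7161484/(-4) = -7161484*(-¼) = 1790371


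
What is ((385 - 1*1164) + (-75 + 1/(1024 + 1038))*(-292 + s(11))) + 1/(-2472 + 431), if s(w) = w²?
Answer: 50695745859/4208542 ≈ 12046.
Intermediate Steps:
((385 - 1*1164) + (-75 + 1/(1024 + 1038))*(-292 + s(11))) + 1/(-2472 + 431) = ((385 - 1*1164) + (-75 + 1/(1024 + 1038))*(-292 + 11²)) + 1/(-2472 + 431) = ((385 - 1164) + (-75 + 1/2062)*(-292 + 121)) + 1/(-2041) = (-779 + (-75 + 1/2062)*(-171)) - 1/2041 = (-779 - 154649/2062*(-171)) - 1/2041 = (-779 + 26444979/2062) - 1/2041 = 24838681/2062 - 1/2041 = 50695745859/4208542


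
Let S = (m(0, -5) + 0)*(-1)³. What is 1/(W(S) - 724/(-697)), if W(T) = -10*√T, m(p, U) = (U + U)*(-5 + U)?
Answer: 126157/1214653544 + 12145225*I/1214653544 ≈ 0.00010386 + 0.0099989*I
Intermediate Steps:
m(p, U) = 2*U*(-5 + U) (m(p, U) = (2*U)*(-5 + U) = 2*U*(-5 + U))
S = -100 (S = (2*(-5)*(-5 - 5) + 0)*(-1)³ = (2*(-5)*(-10) + 0)*(-1) = (100 + 0)*(-1) = 100*(-1) = -100)
1/(W(S) - 724/(-697)) = 1/(-100*I - 724/(-697)) = 1/(-100*I - 724*(-1/697)) = 1/(-100*I + 724/697) = 1/(724/697 - 100*I) = 485809*(724/697 + 100*I)/4858614176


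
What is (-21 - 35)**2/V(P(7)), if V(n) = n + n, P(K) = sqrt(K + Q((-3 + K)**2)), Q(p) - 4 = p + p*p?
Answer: 1568*sqrt(283)/283 ≈ 93.208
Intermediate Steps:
Q(p) = 4 + p + p**2 (Q(p) = 4 + (p + p*p) = 4 + (p + p**2) = 4 + p + p**2)
P(K) = sqrt(4 + K + (-3 + K)**2 + (-3 + K)**4) (P(K) = sqrt(K + (4 + (-3 + K)**2 + ((-3 + K)**2)**2)) = sqrt(K + (4 + (-3 + K)**2 + (-3 + K)**4)) = sqrt(4 + K + (-3 + K)**2 + (-3 + K)**4))
V(n) = 2*n
(-21 - 35)**2/V(P(7)) = (-21 - 35)**2/((2*sqrt(4 + 7 + (-3 + 7)**2 + (-3 + 7)**4))) = (-56)**2/((2*sqrt(4 + 7 + 4**2 + 4**4))) = 3136/((2*sqrt(4 + 7 + 16 + 256))) = 3136/((2*sqrt(283))) = 3136*(sqrt(283)/566) = 1568*sqrt(283)/283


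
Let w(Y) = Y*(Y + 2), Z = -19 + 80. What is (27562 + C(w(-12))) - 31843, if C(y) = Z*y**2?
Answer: 874119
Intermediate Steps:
Z = 61
w(Y) = Y*(2 + Y)
C(y) = 61*y**2
(27562 + C(w(-12))) - 31843 = (27562 + 61*(-12*(2 - 12))**2) - 31843 = (27562 + 61*(-12*(-10))**2) - 31843 = (27562 + 61*120**2) - 31843 = (27562 + 61*14400) - 31843 = (27562 + 878400) - 31843 = 905962 - 31843 = 874119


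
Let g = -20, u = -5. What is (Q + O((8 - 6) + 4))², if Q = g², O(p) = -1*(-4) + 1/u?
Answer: 4076361/25 ≈ 1.6305e+5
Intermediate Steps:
O(p) = 19/5 (O(p) = -1*(-4) + 1/(-5) = 4 - ⅕ = 19/5)
Q = 400 (Q = (-20)² = 400)
(Q + O((8 - 6) + 4))² = (400 + 19/5)² = (2019/5)² = 4076361/25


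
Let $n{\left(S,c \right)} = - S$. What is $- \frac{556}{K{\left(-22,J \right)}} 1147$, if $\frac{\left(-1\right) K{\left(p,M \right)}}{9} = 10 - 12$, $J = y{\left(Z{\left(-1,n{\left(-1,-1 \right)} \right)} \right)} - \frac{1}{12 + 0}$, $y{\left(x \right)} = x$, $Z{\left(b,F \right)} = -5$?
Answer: $- \frac{318866}{9} \approx -35430.0$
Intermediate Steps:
$J = - \frac{61}{12}$ ($J = -5 - \frac{1}{12 + 0} = -5 - \frac{1}{12} = - \frac{61}{12} \approx -5.0833$)
$K{\left(p,M \right)} = 18$ ($K{\left(p,M \right)} = - 9 \left(10 - 12\right) = \left(-9\right) \left(-2\right) = 18$)
$- \frac{556}{K{\left(-22,J \right)}} 1147 = - \frac{556}{18} \cdot 1147 = \left(-556\right) \frac{1}{18} \cdot 1147 = \left(- \frac{278}{9}\right) 1147 = - \frac{318866}{9}$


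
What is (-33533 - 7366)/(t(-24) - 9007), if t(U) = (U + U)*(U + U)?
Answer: 40899/6703 ≈ 6.1016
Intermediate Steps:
t(U) = 4*U² (t(U) = (2*U)*(2*U) = 4*U²)
(-33533 - 7366)/(t(-24) - 9007) = (-33533 - 7366)/(4*(-24)² - 9007) = -40899/(4*576 - 9007) = -40899/(2304 - 9007) = -40899/(-6703) = -40899*(-1/6703) = 40899/6703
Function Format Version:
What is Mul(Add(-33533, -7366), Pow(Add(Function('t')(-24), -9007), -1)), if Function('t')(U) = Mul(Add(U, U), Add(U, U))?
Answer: Rational(40899, 6703) ≈ 6.1016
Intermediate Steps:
Function('t')(U) = Mul(4, Pow(U, 2)) (Function('t')(U) = Mul(Mul(2, U), Mul(2, U)) = Mul(4, Pow(U, 2)))
Mul(Add(-33533, -7366), Pow(Add(Function('t')(-24), -9007), -1)) = Mul(Add(-33533, -7366), Pow(Add(Mul(4, Pow(-24, 2)), -9007), -1)) = Mul(-40899, Pow(Add(Mul(4, 576), -9007), -1)) = Mul(-40899, Pow(Add(2304, -9007), -1)) = Mul(-40899, Pow(-6703, -1)) = Mul(-40899, Rational(-1, 6703)) = Rational(40899, 6703)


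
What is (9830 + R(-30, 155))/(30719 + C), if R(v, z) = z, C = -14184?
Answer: 1997/3307 ≈ 0.60387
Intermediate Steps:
(9830 + R(-30, 155))/(30719 + C) = (9830 + 155)/(30719 - 14184) = 9985/16535 = 9985*(1/16535) = 1997/3307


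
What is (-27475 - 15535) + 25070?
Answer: -17940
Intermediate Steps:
(-27475 - 15535) + 25070 = -43010 + 25070 = -17940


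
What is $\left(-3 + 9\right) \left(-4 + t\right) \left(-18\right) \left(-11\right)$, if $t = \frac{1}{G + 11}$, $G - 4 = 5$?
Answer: $- \frac{23463}{5} \approx -4692.6$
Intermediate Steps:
$G = 9$ ($G = 4 + 5 = 9$)
$t = \frac{1}{20}$ ($t = \frac{1}{9 + 11} = \frac{1}{20} \approx 0.05$)
$\left(-3 + 9\right) \left(-4 + t\right) \left(-18\right) \left(-11\right) = \left(-3 + 9\right) \left(-4 + \frac{1}{20}\right) \left(-18\right) \left(-11\right) = 6 \left(- \frac{79}{20}\right) \left(-18\right) \left(-11\right) = \left(- \frac{237}{10}\right) \left(-18\right) \left(-11\right) = \frac{2133}{5} \left(-11\right) = - \frac{23463}{5}$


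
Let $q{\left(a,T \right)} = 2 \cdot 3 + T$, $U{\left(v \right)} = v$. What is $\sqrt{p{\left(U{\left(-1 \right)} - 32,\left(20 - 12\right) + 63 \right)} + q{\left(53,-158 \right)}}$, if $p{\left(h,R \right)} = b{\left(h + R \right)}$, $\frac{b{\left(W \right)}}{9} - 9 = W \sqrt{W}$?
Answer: $\sqrt{-71 + 342 \sqrt{38}} \approx 45.136$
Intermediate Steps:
$q{\left(a,T \right)} = 6 + T$
$b{\left(W \right)} = 81 + 9 W^{\frac{3}{2}}$ ($b{\left(W \right)} = 81 + 9 W \sqrt{W} = 81 + 9 W^{\frac{3}{2}}$)
$p{\left(h,R \right)} = 81 + 9 \left(R + h\right)^{\frac{3}{2}}$ ($p{\left(h,R \right)} = 81 + 9 \left(h + R\right)^{\frac{3}{2}} = 81 + 9 \left(R + h\right)^{\frac{3}{2}}$)
$\sqrt{p{\left(U{\left(-1 \right)} - 32,\left(20 - 12\right) + 63 \right)} + q{\left(53,-158 \right)}} = \sqrt{\left(81 + 9 \left(\left(\left(20 - 12\right) + 63\right) - 33\right)^{\frac{3}{2}}\right) + \left(6 - 158\right)} = \sqrt{\left(81 + 9 \left(\left(8 + 63\right) - 33\right)^{\frac{3}{2}}\right) - 152} = \sqrt{\left(81 + 9 \left(71 - 33\right)^{\frac{3}{2}}\right) - 152} = \sqrt{\left(81 + 9 \cdot 38^{\frac{3}{2}}\right) - 152} = \sqrt{\left(81 + 9 \cdot 38 \sqrt{38}\right) - 152} = \sqrt{\left(81 + 342 \sqrt{38}\right) - 152} = \sqrt{-71 + 342 \sqrt{38}}$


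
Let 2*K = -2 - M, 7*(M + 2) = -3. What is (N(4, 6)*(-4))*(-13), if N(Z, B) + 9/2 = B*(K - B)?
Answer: -14274/7 ≈ -2039.1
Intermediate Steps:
M = -17/7 (M = -2 + (⅐)*(-3) = -2 - 3/7 = -17/7 ≈ -2.4286)
K = 3/14 (K = (-2 - 1*(-17/7))/2 = (-2 + 17/7)/2 = (½)*(3/7) = 3/14 ≈ 0.21429)
N(Z, B) = -9/2 + B*(3/14 - B)
(N(4, 6)*(-4))*(-13) = ((-9/2 - 1*6² + (3/14)*6)*(-4))*(-13) = ((-9/2 - 1*36 + 9/7)*(-4))*(-13) = ((-9/2 - 36 + 9/7)*(-4))*(-13) = -549/14*(-4)*(-13) = (1098/7)*(-13) = -14274/7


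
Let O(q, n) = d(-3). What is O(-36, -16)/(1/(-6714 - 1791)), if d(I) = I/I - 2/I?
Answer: -14175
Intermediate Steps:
d(I) = 1 - 2/I
O(q, n) = 5/3 (O(q, n) = (-2 - 3)/(-3) = -⅓*(-5) = 5/3)
O(-36, -16)/(1/(-6714 - 1791)) = 5/(3*(1/(-6714 - 1791))) = 5/(3*(1/(-8505))) = 5/(3*(-1/8505)) = (5/3)*(-8505) = -14175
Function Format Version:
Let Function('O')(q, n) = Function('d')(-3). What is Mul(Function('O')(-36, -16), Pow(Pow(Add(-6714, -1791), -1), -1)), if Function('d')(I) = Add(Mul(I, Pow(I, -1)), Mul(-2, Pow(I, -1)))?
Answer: -14175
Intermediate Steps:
Function('d')(I) = Add(1, Mul(-2, Pow(I, -1)))
Function('O')(q, n) = Rational(5, 3) (Function('O')(q, n) = Mul(Pow(-3, -1), Add(-2, -3)) = Mul(Rational(-1, 3), -5) = Rational(5, 3))
Mul(Function('O')(-36, -16), Pow(Pow(Add(-6714, -1791), -1), -1)) = Mul(Rational(5, 3), Pow(Pow(Add(-6714, -1791), -1), -1)) = Mul(Rational(5, 3), Pow(Pow(-8505, -1), -1)) = Mul(Rational(5, 3), Pow(Rational(-1, 8505), -1)) = Mul(Rational(5, 3), -8505) = -14175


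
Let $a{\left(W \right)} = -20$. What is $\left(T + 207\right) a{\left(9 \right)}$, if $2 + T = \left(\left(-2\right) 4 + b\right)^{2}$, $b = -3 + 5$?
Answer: $-4820$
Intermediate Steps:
$b = 2$
$T = 34$ ($T = -2 + \left(\left(-2\right) 4 + 2\right)^{2} = -2 + \left(-8 + 2\right)^{2} = -2 + \left(-6\right)^{2} = -2 + 36 = 34$)
$\left(T + 207\right) a{\left(9 \right)} = \left(34 + 207\right) \left(-20\right) = 241 \left(-20\right) = -4820$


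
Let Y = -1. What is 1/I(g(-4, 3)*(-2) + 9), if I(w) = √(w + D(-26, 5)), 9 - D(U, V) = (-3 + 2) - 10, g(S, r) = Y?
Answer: √31/31 ≈ 0.17961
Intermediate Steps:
g(S, r) = -1
D(U, V) = 20 (D(U, V) = 9 - ((-3 + 2) - 10) = 9 - (-1 - 10) = 9 - 1*(-11) = 9 + 11 = 20)
I(w) = √(20 + w) (I(w) = √(w + 20) = √(20 + w))
1/I(g(-4, 3)*(-2) + 9) = 1/(√(20 + (-1*(-2) + 9))) = 1/(√(20 + (2 + 9))) = 1/(√(20 + 11)) = 1/(√31) = √31/31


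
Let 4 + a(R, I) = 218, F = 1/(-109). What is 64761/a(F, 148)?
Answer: 64761/214 ≈ 302.62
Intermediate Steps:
F = -1/109 ≈ -0.0091743
a(R, I) = 214 (a(R, I) = -4 + 218 = 214)
64761/a(F, 148) = 64761/214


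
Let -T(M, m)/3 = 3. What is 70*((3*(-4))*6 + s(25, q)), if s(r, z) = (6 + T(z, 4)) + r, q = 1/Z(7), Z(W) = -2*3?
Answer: -3500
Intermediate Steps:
T(M, m) = -9 (T(M, m) = -3*3 = -9)
Z(W) = -6
q = -⅙ (q = 1/(-6) = -⅙ ≈ -0.16667)
s(r, z) = -3 + r (s(r, z) = (6 - 9) + r = -3 + r)
70*((3*(-4))*6 + s(25, q)) = 70*((3*(-4))*6 + (-3 + 25)) = 70*(-12*6 + 22) = 70*(-72 + 22) = 70*(-50) = -3500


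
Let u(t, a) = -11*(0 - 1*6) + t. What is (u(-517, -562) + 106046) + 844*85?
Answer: 177335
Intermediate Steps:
u(t, a) = 66 + t (u(t, a) = -11*(0 - 6) + t = -11*(-6) + t = 66 + t)
(u(-517, -562) + 106046) + 844*85 = ((66 - 517) + 106046) + 844*85 = (-451 + 106046) + 71740 = 105595 + 71740 = 177335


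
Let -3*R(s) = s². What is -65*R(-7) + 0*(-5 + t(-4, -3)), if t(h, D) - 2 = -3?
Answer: 3185/3 ≈ 1061.7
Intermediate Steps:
t(h, D) = -1 (t(h, D) = 2 - 3 = -1)
R(s) = -s²/3
-65*R(-7) + 0*(-5 + t(-4, -3)) = -(-65)*(-7)²/3 + 0*(-5 - 1) = -(-65)*49/3 + 0*(-6) = -65*(-49/3) + 0 = 3185/3 + 0 = 3185/3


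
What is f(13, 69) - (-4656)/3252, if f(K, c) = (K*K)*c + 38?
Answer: 3170817/271 ≈ 11700.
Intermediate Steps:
f(K, c) = 38 + c*K² (f(K, c) = K²*c + 38 = c*K² + 38 = 38 + c*K²)
f(13, 69) - (-4656)/3252 = (38 + 69*13²) - (-4656)/3252 = (38 + 69*169) - (-4656)/3252 = (38 + 11661) - 1*(-388/271) = 11699 + 388/271 = 3170817/271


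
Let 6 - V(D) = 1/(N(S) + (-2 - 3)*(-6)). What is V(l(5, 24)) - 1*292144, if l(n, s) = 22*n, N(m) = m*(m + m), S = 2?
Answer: -11101245/38 ≈ -2.9214e+5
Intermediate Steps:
N(m) = 2*m**2 (N(m) = m*(2*m) = 2*m**2)
V(D) = 227/38 (V(D) = 6 - 1/(2*2**2 + (-2 - 3)*(-6)) = 6 - 1/(2*4 - 5*(-6)) = 6 - 1/(8 + 30) = 6 - 1/38 = 227/38)
V(l(5, 24)) - 1*292144 = 227/38 - 1*292144 = 227/38 - 292144 = -11101245/38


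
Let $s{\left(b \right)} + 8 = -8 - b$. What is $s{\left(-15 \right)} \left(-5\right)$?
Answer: $5$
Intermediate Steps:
$s{\left(b \right)} = -16 - b$ ($s{\left(b \right)} = -8 - \left(8 + b\right) = -16 - b$)
$s{\left(-15 \right)} \left(-5\right) = \left(-16 - -15\right) \left(-5\right) = \left(-16 + 15\right) \left(-5\right) = \left(-1\right) \left(-5\right) = 5$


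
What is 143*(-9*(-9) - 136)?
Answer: -7865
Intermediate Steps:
143*(-9*(-9) - 136) = 143*(81 - 136) = 143*(-55) = -7865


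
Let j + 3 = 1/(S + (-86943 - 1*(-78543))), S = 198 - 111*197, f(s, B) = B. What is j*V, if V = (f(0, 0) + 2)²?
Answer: -360832/30069 ≈ -12.000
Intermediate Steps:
S = -21669 (S = 198 - 21867 = -21669)
j = -90208/30069 (j = -3 + 1/(-21669 + (-86943 - 1*(-78543))) = -3 + 1/(-21669 + (-86943 + 78543)) = -3 + 1/(-21669 - 8400) = -3 + 1/(-30069) = -3 - 1/30069 = -90208/30069 ≈ -3.0000)
V = 4 (V = (0 + 2)² = 2² = 4)
j*V = -90208/30069*4 = -360832/30069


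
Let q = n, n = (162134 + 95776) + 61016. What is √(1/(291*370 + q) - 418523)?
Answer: I*√19041137811213843/213298 ≈ 646.93*I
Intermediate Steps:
n = 318926 (n = 257910 + 61016 = 318926)
q = 318926
√(1/(291*370 + q) - 418523) = √(1/(291*370 + 318926) - 418523) = √(1/(107670 + 318926) - 418523) = √(1/426596 - 418523) = √(-178540237707/426596) = I*√19041137811213843/213298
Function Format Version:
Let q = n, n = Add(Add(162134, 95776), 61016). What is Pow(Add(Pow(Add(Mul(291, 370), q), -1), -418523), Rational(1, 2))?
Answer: Mul(Rational(1, 213298), I, Pow(19041137811213843, Rational(1, 2))) ≈ Mul(646.93, I)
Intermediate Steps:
n = 318926 (n = Add(257910, 61016) = 318926)
q = 318926
Pow(Add(Pow(Add(Mul(291, 370), q), -1), -418523), Rational(1, 2)) = Pow(Add(Pow(Add(Mul(291, 370), 318926), -1), -418523), Rational(1, 2)) = Pow(Add(Pow(Add(107670, 318926), -1), -418523), Rational(1, 2)) = Pow(Add(Pow(426596, -1), -418523), Rational(1, 2)) = Pow(Add(Rational(1, 426596), -418523), Rational(1, 2)) = Pow(Rational(-178540237707, 426596), Rational(1, 2)) = Mul(Rational(1, 213298), I, Pow(19041137811213843, Rational(1, 2)))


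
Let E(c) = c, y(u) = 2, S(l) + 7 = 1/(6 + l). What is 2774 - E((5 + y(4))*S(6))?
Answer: 33869/12 ≈ 2822.4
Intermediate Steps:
S(l) = -7 + 1/(6 + l)
2774 - E((5 + y(4))*S(6)) = 2774 - (5 + 2)*(-41 - 7*6)/(6 + 6) = 2774 - 7*(-41 - 42)/12 = 2774 - 7*(1/12)*(-83) = 2774 - 7*(-83)/12 = 2774 - 1*(-581/12) = 2774 + 581/12 = 33869/12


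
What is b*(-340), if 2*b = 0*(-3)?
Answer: 0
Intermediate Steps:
b = 0 (b = (0*(-3))/2 = (1/2)*0 = 0)
b*(-340) = 0*(-340) = 0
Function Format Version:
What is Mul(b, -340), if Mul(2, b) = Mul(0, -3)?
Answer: 0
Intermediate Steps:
b = 0 (b = Mul(Rational(1, 2), Mul(0, -3)) = Mul(Rational(1, 2), 0) = 0)
Mul(b, -340) = Mul(0, -340) = 0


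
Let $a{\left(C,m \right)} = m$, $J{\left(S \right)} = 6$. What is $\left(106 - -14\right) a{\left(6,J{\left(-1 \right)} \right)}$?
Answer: $720$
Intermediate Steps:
$\left(106 - -14\right) a{\left(6,J{\left(-1 \right)} \right)} = \left(106 - -14\right) 6 = \left(106 + 14\right) 6 = 120 \cdot 6 = 720$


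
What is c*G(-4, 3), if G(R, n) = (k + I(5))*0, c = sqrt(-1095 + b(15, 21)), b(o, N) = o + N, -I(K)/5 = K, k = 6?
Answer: 0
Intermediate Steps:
I(K) = -5*K
b(o, N) = N + o
c = I*sqrt(1059) (c = sqrt(-1095 + (21 + 15)) = sqrt(-1095 + 36) = sqrt(-1059) = I*sqrt(1059) ≈ 32.542*I)
G(R, n) = 0 (G(R, n) = (6 - 5*5)*0 = (6 - 25)*0 = -19*0 = 0)
c*G(-4, 3) = (I*sqrt(1059))*0 = 0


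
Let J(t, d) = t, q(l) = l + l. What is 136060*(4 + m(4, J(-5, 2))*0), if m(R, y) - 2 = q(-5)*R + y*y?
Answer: 544240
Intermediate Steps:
q(l) = 2*l
m(R, y) = 2 + y² - 10*R (m(R, y) = 2 + ((2*(-5))*R + y*y) = 2 + (-10*R + y²) = 2 + (y² - 10*R) = 2 + y² - 10*R)
136060*(4 + m(4, J(-5, 2))*0) = 136060*(4 + (2 + (-5)² - 10*4)*0) = 136060*(4 + (2 + 25 - 40)*0) = 136060*(4 - 13*0) = 136060*(4 + 0) = 136060*4 = 544240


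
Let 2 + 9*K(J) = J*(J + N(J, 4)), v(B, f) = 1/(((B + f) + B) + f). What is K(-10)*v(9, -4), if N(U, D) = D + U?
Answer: 79/45 ≈ 1.7556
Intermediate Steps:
v(B, f) = 1/(2*B + 2*f) (v(B, f) = 1/((f + 2*B) + f) = 1/(2*B + 2*f))
K(J) = -2/9 + J*(4 + 2*J)/9 (K(J) = -2/9 + (J*(J + (4 + J)))/9 = -2/9 + (J*(4 + 2*J))/9 = -2/9 + J*(4 + 2*J)/9)
K(-10)*v(9, -4) = (-2/9 + (⅑)*(-10)² + (⅑)*(-10)*(4 - 10))*(1/(2*(9 - 4))) = (-2/9 + (⅑)*100 + (⅑)*(-10)*(-6))*((½)/5) = (-2/9 + 100/9 + 20/3)*((½)*(⅕)) = (158/9)*(⅒) = 79/45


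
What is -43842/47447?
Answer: -43842/47447 ≈ -0.92402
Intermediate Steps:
-43842/47447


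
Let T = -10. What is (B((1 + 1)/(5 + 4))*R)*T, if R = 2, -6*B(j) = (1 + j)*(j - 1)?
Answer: -770/243 ≈ -3.1687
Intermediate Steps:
B(j) = -(1 + j)*(-1 + j)/6 (B(j) = -(1 + j)*(j - 1)/6 = -(1 + j)*(-1 + j)/6)
(B((1 + 1)/(5 + 4))*R)*T = ((1/6 - (1 + 1)**2/(5 + 4)**2/6)*2)*(-10) = ((1/6 - (2/9)**2/6)*2)*(-10) = ((1/6 - 1/6*4/81)*2)*(-10) = ((1/6 - 2/243)*2)*(-10) = ((77/486)*2)*(-10) = (77/243)*(-10) = -770/243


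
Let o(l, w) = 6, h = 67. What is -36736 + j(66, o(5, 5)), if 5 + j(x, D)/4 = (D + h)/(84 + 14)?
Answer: -1800898/49 ≈ -36753.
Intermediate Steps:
j(x, D) = -846/49 + 2*D/49 (j(x, D) = -20 + 4*((D + 67)/(84 + 14)) = -20 + 4*((67 + D)/98) = -20 + 4*((67 + D)*(1/98)) = -20 + 4*(67/98 + D/98) = -20 + (134/49 + 2*D/49) = -846/49 + 2*D/49)
-36736 + j(66, o(5, 5)) = -36736 + (-846/49 + (2/49)*6) = -36736 + (-846/49 + 12/49) = -36736 - 834/49 = -1800898/49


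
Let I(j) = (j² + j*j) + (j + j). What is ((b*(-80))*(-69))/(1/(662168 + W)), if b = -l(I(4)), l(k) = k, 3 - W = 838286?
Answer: 38886192000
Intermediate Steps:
W = -838283 (W = 3 - 1*838286 = 3 - 838286 = -838283)
I(j) = 2*j + 2*j² (I(j) = (j² + j²) + 2*j = 2*j² + 2*j = 2*j + 2*j²)
b = -40 (b = -2*4*(1 + 4) = -2*4*5 = -1*40 = -40)
((b*(-80))*(-69))/(1/(662168 + W)) = (-40*(-80)*(-69))/(1/(662168 - 838283)) = (3200*(-69))/(1/(-176115)) = -220800/(-1/176115) = -220800*(-176115) = 38886192000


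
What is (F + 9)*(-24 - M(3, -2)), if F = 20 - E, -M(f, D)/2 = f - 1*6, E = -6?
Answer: -1050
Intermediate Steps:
M(f, D) = 12 - 2*f (M(f, D) = -2*(f - 1*6) = -2*(f - 6) = -2*(-6 + f) = 12 - 2*f)
F = 26 (F = 20 - 1*(-6) = 20 + 6 = 26)
(F + 9)*(-24 - M(3, -2)) = (26 + 9)*(-24 - (12 - 2*3)) = 35*(-24 - (12 - 6)) = 35*(-24 - 1*6) = 35*(-24 - 6) = 35*(-30) = -1050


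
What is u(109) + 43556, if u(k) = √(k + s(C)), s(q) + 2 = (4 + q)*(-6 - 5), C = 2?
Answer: 43556 + √41 ≈ 43562.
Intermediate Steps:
s(q) = -46 - 11*q (s(q) = -2 + (4 + q)*(-6 - 5) = -2 + (4 + q)*(-11) = -2 + (-44 - 11*q) = -46 - 11*q)
u(k) = √(-68 + k) (u(k) = √(k + (-46 - 11*2)) = √(k + (-46 - 22)) = √(k - 68) = √(-68 + k))
u(109) + 43556 = √(-68 + 109) + 43556 = √41 + 43556 = 43556 + √41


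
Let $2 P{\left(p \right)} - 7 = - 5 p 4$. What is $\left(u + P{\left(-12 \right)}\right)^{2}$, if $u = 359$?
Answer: $\frac{931225}{4} \approx 2.3281 \cdot 10^{5}$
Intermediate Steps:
$P{\left(p \right)} = \frac{7}{2} - 10 p$ ($P{\left(p \right)} = \frac{7}{2} + \frac{- 5 p 4}{2} = \frac{7}{2} + \frac{\left(-20\right) p}{2} = \frac{7}{2} - 10 p$)
$\left(u + P{\left(-12 \right)}\right)^{2} = \left(359 + \left(\frac{7}{2} - -120\right)\right)^{2} = \left(359 + \left(\frac{7}{2} + 120\right)\right)^{2} = \left(359 + \frac{247}{2}\right)^{2} = \left(\frac{965}{2}\right)^{2} = \frac{931225}{4}$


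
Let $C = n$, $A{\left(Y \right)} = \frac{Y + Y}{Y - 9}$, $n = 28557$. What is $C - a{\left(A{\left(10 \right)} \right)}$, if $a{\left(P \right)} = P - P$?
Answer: $28557$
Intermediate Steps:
$A{\left(Y \right)} = \frac{2 Y}{-9 + Y}$
$a{\left(P \right)} = 0$
$C = 28557$
$C - a{\left(A{\left(10 \right)} \right)} = 28557 - 0 = 28557 + 0 = 28557$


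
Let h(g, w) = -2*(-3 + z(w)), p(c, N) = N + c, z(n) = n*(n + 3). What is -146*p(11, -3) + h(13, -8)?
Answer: -1242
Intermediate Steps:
z(n) = n*(3 + n)
h(g, w) = 6 - 2*w*(3 + w) (h(g, w) = -2*(-3 + w*(3 + w)) = 6 - 2*w*(3 + w))
-146*p(11, -3) + h(13, -8) = -146*(-3 + 11) + (6 - 2*(-8)*(3 - 8)) = -146*8 + (6 - 2*(-8)*(-5)) = -1168 + (6 - 80) = -1168 - 74 = -1242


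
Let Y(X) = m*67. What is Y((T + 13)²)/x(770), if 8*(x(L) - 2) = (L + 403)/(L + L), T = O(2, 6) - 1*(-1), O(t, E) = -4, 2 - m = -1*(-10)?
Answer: -6603520/25813 ≈ -255.82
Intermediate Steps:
m = -8 (m = 2 - (-1)*(-10) = 2 - 1*10 = 2 - 10 = -8)
T = -3 (T = -4 - 1*(-1) = -4 + 1 = -3)
Y(X) = -536 (Y(X) = -8*67 = -536)
x(L) = 2 + (403 + L)/(16*L) (x(L) = 2 + ((L + 403)/(L + L))/8 = 2 + ((403 + L)/((2*L)))/8 = 2 + ((403 + L)*(1/(2*L)))/8 = 2 + ((403 + L)/(2*L))/8 = 2 + (403 + L)/(16*L))
Y((T + 13)²)/x(770) = -536*12320/(403 + 33*770) = -536*12320/(403 + 25410) = -536/((1/16)*(1/770)*25813) = -536/25813/12320 = -536*12320/25813 = -6603520/25813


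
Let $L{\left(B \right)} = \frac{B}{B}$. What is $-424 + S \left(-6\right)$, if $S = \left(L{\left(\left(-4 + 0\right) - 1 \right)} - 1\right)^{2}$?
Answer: $-424$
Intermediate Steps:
$L{\left(B \right)} = 1$
$S = 0$ ($S = \left(1 - 1\right)^{2} = 0^{2} = 0$)
$-424 + S \left(-6\right) = -424 + 0 \left(-6\right) = -424 + 0 = -424$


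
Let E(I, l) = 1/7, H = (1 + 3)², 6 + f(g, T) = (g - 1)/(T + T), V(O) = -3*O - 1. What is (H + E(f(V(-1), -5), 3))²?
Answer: 12769/49 ≈ 260.59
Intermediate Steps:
V(O) = -1 - 3*O
f(g, T) = -6 + (-1 + g)/(2*T) (f(g, T) = -6 + (g - 1)/(T + T) = -6 + (-1 + g)/((2*T)) = -6 + (-1 + g)*(1/(2*T)) = -6 + (-1 + g)/(2*T))
H = 16 (H = 4² = 16)
E(I, l) = ⅐
(H + E(f(V(-1), -5), 3))² = (16 + ⅐)² = (113/7)² = 12769/49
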